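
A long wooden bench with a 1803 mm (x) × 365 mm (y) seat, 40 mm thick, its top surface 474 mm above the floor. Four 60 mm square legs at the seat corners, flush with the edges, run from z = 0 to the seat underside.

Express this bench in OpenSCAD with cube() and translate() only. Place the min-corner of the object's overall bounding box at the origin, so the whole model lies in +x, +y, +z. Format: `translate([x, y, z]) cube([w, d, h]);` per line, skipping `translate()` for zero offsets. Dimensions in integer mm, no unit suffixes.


translate([0, 0, 434]) cube([1803, 365, 40]);
cube([60, 60, 434]);
translate([0, 305, 0]) cube([60, 60, 434]);
translate([1743, 0, 0]) cube([60, 60, 434]);
translate([1743, 305, 0]) cube([60, 60, 434]);


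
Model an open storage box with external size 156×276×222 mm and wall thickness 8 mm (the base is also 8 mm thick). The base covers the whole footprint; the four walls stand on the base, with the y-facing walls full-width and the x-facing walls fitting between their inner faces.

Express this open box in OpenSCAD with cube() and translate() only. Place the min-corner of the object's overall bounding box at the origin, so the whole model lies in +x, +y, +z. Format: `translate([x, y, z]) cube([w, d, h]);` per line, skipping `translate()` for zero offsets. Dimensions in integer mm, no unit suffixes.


cube([156, 276, 8]);
translate([0, 0, 8]) cube([156, 8, 214]);
translate([0, 268, 8]) cube([156, 8, 214]);
translate([0, 8, 8]) cube([8, 260, 214]);
translate([148, 8, 8]) cube([8, 260, 214]);


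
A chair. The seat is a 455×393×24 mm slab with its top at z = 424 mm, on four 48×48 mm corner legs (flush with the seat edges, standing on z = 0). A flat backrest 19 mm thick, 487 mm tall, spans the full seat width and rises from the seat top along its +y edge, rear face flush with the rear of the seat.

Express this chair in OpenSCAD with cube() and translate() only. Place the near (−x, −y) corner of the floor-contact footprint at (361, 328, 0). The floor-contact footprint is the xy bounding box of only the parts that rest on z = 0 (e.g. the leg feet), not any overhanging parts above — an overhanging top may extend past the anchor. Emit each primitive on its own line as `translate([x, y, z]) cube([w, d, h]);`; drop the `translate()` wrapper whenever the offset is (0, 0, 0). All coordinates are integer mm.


translate([361, 328, 400]) cube([455, 393, 24]);
translate([361, 328, 0]) cube([48, 48, 400]);
translate([768, 328, 0]) cube([48, 48, 400]);
translate([361, 673, 0]) cube([48, 48, 400]);
translate([768, 673, 0]) cube([48, 48, 400]);
translate([361, 702, 424]) cube([455, 19, 487]);


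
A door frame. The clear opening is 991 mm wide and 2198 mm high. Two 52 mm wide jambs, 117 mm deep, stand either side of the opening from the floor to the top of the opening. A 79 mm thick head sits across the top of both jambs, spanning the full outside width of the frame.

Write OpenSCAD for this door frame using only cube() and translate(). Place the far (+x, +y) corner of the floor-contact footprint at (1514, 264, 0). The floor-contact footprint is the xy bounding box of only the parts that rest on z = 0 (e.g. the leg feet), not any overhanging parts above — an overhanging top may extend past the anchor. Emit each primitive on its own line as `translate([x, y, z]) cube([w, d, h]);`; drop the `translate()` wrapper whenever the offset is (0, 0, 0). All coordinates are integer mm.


translate([419, 147, 0]) cube([52, 117, 2198]);
translate([1462, 147, 0]) cube([52, 117, 2198]);
translate([419, 147, 2198]) cube([1095, 117, 79]);


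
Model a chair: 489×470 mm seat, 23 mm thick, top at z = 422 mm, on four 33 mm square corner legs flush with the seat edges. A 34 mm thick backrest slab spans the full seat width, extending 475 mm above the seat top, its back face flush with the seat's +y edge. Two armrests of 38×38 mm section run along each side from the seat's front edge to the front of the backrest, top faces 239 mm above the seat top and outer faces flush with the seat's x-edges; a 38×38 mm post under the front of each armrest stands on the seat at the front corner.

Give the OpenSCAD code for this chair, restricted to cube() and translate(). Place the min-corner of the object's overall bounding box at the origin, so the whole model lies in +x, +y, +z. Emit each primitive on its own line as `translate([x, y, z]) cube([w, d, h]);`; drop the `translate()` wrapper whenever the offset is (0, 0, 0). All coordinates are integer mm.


// leg_h = 422 - 23 = 399
// arm post h = 239 - 38 = 201
translate([0, 0, 399]) cube([489, 470, 23]);
cube([33, 33, 399]);
translate([456, 0, 0]) cube([33, 33, 399]);
translate([0, 437, 0]) cube([33, 33, 399]);
translate([456, 437, 0]) cube([33, 33, 399]);
translate([0, 436, 422]) cube([489, 34, 475]);
translate([0, 0, 623]) cube([38, 436, 38]);
translate([451, 0, 623]) cube([38, 436, 38]);
translate([0, 0, 422]) cube([38, 38, 201]);
translate([451, 0, 422]) cube([38, 38, 201]);


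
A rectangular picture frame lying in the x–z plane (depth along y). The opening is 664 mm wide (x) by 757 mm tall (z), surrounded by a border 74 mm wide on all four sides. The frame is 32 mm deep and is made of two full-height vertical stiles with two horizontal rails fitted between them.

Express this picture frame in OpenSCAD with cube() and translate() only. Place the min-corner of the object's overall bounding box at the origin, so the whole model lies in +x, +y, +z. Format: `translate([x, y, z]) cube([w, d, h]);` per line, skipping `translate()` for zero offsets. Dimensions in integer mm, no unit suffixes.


cube([74, 32, 905]);
translate([738, 0, 0]) cube([74, 32, 905]);
translate([74, 0, 0]) cube([664, 32, 74]);
translate([74, 0, 831]) cube([664, 32, 74]);


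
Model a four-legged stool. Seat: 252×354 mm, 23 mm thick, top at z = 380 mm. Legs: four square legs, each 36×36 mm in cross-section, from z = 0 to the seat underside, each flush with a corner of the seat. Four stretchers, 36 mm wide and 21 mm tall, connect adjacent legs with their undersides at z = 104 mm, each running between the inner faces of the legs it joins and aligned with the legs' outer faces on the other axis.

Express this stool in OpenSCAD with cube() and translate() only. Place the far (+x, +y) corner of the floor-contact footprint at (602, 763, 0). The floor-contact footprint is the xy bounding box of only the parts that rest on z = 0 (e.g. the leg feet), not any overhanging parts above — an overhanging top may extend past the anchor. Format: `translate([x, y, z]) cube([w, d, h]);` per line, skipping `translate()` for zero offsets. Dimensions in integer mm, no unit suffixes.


translate([350, 409, 357]) cube([252, 354, 23]);
translate([350, 409, 0]) cube([36, 36, 357]);
translate([566, 409, 0]) cube([36, 36, 357]);
translate([350, 727, 0]) cube([36, 36, 357]);
translate([566, 727, 0]) cube([36, 36, 357]);
translate([386, 409, 104]) cube([180, 36, 21]);
translate([386, 727, 104]) cube([180, 36, 21]);
translate([350, 445, 104]) cube([36, 282, 21]);
translate([566, 445, 104]) cube([36, 282, 21]);


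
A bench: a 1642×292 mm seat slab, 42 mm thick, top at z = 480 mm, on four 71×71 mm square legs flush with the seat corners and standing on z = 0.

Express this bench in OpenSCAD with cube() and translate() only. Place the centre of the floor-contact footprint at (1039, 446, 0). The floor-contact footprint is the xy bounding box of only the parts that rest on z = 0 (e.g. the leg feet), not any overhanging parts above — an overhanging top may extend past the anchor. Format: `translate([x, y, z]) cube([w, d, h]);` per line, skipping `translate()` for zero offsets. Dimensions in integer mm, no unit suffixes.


// leg_h = 480 − 42 = 438
translate([218, 300, 438]) cube([1642, 292, 42]);
translate([218, 300, 0]) cube([71, 71, 438]);
translate([218, 521, 0]) cube([71, 71, 438]);
translate([1789, 300, 0]) cube([71, 71, 438]);
translate([1789, 521, 0]) cube([71, 71, 438]);


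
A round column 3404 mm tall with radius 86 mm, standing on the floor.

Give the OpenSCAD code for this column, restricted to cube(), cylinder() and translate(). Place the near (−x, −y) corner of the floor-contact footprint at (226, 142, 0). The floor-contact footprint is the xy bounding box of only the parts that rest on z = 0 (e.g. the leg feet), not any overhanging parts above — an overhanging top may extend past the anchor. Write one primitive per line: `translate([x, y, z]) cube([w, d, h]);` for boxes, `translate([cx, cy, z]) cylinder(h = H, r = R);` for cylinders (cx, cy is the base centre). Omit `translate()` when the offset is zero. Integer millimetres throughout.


translate([312, 228, 0]) cylinder(h = 3404, r = 86);


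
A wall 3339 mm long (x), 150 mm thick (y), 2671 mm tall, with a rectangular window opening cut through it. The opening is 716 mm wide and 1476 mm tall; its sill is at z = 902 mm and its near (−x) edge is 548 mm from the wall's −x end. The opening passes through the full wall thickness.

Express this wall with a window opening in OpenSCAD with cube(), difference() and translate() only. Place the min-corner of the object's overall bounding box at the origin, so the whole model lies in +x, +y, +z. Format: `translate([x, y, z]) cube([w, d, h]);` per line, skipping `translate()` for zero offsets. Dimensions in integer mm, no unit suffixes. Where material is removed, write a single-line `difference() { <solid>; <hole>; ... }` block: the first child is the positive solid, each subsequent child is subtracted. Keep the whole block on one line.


difference() { cube([3339, 150, 2671]); translate([548, 0, 902]) cube([716, 150, 1476]); }


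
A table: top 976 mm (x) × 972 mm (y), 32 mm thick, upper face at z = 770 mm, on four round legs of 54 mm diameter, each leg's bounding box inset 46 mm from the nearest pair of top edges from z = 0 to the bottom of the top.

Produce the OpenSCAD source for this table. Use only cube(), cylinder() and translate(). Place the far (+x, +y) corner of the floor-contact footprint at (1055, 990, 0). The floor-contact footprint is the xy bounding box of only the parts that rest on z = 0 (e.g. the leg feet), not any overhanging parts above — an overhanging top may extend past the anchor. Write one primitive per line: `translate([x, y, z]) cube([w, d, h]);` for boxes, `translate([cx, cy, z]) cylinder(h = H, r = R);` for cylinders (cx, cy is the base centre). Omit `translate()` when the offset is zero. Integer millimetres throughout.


translate([125, 64, 738]) cube([976, 972, 32]);
translate([198, 137, 0]) cylinder(h = 738, r = 27);
translate([1028, 137, 0]) cylinder(h = 738, r = 27);
translate([198, 963, 0]) cylinder(h = 738, r = 27);
translate([1028, 963, 0]) cylinder(h = 738, r = 27);


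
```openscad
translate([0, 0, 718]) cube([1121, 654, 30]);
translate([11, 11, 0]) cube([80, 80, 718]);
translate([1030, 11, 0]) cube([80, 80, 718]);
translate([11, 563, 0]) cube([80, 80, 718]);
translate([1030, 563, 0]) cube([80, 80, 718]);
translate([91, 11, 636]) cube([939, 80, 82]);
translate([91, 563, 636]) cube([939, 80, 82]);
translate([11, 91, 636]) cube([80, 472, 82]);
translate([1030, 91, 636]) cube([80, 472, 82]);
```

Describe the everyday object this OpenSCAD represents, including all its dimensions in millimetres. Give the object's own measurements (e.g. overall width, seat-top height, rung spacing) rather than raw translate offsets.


A rectangular dining table. The top is 1121×654×30 mm with its upper surface at z = 748 mm. It stands on four 80×80 mm square legs, each inset 11 mm from the nearest pair of top edges, running from the floor to the underside of the top. Four apron rails, 80 mm thick and 82 mm tall, run between adjacent legs with their top edges flush with the underside of the top and their outer faces flush with the legs' outer faces.


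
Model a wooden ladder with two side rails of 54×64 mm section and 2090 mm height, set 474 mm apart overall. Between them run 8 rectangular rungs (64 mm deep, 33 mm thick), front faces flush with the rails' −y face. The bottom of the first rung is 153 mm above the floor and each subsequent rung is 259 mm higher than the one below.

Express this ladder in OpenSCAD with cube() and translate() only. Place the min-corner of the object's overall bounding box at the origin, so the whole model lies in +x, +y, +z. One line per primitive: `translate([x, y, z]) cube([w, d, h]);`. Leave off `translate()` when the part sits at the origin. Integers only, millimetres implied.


cube([54, 64, 2090]);
translate([420, 0, 0]) cube([54, 64, 2090]);
translate([54, 0, 153]) cube([366, 64, 33]);
translate([54, 0, 412]) cube([366, 64, 33]);
translate([54, 0, 671]) cube([366, 64, 33]);
translate([54, 0, 930]) cube([366, 64, 33]);
translate([54, 0, 1189]) cube([366, 64, 33]);
translate([54, 0, 1448]) cube([366, 64, 33]);
translate([54, 0, 1707]) cube([366, 64, 33]);
translate([54, 0, 1966]) cube([366, 64, 33]);


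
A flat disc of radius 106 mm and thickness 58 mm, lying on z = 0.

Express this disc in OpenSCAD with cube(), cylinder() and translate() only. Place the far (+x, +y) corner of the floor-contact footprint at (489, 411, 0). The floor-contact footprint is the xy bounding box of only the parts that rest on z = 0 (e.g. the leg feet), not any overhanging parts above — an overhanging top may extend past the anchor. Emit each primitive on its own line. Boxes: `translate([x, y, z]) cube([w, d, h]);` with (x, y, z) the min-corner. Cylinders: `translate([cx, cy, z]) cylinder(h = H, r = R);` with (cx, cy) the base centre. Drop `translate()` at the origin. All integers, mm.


translate([383, 305, 0]) cylinder(h = 58, r = 106);


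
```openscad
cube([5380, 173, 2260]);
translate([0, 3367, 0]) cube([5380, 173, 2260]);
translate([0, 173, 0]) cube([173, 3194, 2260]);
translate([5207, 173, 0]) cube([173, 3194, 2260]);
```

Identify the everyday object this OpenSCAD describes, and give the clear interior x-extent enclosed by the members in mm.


A house (or room) frame. The interior width is 5034 mm.

Four 2260 mm walls enclosing a rectangle with no floor or roof — a room or house frame. Outside width is 5380 mm and wall thickness is 173 mm, so the interior width is 5380 − 2 × 173 = 5034 mm.


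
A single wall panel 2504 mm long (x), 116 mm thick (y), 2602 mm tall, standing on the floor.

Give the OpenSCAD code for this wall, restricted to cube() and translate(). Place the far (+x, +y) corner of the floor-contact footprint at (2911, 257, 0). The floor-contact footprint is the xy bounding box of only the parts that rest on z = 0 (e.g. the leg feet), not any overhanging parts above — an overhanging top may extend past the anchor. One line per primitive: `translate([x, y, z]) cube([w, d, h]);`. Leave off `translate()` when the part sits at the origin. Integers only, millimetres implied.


translate([407, 141, 0]) cube([2504, 116, 2602]);


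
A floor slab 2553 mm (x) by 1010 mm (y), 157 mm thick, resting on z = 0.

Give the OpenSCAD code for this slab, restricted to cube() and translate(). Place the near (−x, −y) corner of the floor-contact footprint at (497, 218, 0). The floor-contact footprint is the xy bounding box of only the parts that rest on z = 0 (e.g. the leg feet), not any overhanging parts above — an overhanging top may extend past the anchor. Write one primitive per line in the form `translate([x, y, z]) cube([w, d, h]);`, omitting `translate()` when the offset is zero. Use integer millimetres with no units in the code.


translate([497, 218, 0]) cube([2553, 1010, 157]);


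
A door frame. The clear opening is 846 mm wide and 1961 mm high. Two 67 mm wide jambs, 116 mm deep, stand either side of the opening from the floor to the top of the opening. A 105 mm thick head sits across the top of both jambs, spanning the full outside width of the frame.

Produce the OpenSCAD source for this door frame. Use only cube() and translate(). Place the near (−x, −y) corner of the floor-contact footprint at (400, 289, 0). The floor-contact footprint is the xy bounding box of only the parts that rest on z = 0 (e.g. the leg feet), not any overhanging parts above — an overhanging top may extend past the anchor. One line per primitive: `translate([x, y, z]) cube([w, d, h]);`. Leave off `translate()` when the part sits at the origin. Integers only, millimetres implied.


translate([400, 289, 0]) cube([67, 116, 1961]);
translate([1313, 289, 0]) cube([67, 116, 1961]);
translate([400, 289, 1961]) cube([980, 116, 105]);


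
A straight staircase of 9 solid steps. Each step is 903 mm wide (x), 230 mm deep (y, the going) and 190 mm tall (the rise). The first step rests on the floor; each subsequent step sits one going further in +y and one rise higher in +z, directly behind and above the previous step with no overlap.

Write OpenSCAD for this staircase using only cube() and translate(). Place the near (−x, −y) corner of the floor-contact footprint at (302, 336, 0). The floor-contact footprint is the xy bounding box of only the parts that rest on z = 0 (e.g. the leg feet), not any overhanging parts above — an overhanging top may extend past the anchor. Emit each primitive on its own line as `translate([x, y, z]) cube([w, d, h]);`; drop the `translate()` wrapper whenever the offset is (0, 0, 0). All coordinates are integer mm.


translate([302, 336, 0]) cube([903, 230, 190]);
translate([302, 566, 190]) cube([903, 230, 190]);
translate([302, 796, 380]) cube([903, 230, 190]);
translate([302, 1026, 570]) cube([903, 230, 190]);
translate([302, 1256, 760]) cube([903, 230, 190]);
translate([302, 1486, 950]) cube([903, 230, 190]);
translate([302, 1716, 1140]) cube([903, 230, 190]);
translate([302, 1946, 1330]) cube([903, 230, 190]);
translate([302, 2176, 1520]) cube([903, 230, 190]);


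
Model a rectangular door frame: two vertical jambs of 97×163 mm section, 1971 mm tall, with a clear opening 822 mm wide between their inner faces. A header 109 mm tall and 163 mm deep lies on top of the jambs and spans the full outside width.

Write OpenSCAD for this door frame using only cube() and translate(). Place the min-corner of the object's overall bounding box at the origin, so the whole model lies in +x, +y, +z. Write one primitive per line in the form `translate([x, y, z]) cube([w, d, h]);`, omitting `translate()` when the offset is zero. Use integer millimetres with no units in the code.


cube([97, 163, 1971]);
translate([919, 0, 0]) cube([97, 163, 1971]);
translate([0, 0, 1971]) cube([1016, 163, 109]);


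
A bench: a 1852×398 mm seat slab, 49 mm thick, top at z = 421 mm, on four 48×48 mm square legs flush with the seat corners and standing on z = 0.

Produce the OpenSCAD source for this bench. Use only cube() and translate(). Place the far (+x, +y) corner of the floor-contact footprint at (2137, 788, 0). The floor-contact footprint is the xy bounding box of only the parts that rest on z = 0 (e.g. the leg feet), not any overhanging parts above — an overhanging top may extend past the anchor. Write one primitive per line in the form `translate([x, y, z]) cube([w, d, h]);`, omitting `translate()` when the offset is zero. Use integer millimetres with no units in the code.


translate([285, 390, 372]) cube([1852, 398, 49]);
translate([285, 390, 0]) cube([48, 48, 372]);
translate([285, 740, 0]) cube([48, 48, 372]);
translate([2089, 390, 0]) cube([48, 48, 372]);
translate([2089, 740, 0]) cube([48, 48, 372]);


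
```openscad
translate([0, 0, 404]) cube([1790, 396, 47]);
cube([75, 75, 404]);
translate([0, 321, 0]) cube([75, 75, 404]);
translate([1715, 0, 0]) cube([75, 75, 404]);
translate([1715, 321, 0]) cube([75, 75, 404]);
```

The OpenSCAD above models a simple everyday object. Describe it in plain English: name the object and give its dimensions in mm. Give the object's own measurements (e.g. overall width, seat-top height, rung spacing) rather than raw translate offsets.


A bench: a 1790×396 mm seat slab, 47 mm thick, top at z = 451 mm, on four 75×75 mm square legs flush with the seat corners and standing on z = 0.


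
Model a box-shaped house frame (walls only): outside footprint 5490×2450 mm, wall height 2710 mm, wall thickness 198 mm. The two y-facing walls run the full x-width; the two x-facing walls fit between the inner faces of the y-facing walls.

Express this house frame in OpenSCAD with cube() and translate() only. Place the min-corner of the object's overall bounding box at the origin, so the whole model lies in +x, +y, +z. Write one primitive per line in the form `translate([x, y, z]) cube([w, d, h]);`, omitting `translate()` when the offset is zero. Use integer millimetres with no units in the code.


cube([5490, 198, 2710]);
translate([0, 2252, 0]) cube([5490, 198, 2710]);
translate([0, 198, 0]) cube([198, 2054, 2710]);
translate([5292, 198, 0]) cube([198, 2054, 2710]);


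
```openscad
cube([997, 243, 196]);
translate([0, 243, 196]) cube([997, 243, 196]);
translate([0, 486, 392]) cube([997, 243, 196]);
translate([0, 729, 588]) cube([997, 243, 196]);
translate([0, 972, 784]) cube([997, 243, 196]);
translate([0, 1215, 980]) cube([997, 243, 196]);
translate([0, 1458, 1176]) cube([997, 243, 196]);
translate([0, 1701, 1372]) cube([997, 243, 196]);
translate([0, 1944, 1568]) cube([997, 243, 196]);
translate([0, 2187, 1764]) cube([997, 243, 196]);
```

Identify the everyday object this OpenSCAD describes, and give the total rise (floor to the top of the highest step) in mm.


A staircase. The total rise is 1960 mm.

10 identical blocks, each offset up and back from the previous — a staircase. Each step is 196 mm tall and there are 10 of them, so the total rise is 10 × 196 = 1960 mm.


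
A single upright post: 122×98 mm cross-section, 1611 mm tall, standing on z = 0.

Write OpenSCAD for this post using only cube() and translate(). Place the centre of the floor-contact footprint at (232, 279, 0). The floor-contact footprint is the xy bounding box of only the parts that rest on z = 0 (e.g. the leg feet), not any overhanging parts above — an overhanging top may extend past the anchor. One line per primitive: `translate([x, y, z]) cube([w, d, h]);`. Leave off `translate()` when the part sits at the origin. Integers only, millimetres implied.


translate([171, 230, 0]) cube([122, 98, 1611]);


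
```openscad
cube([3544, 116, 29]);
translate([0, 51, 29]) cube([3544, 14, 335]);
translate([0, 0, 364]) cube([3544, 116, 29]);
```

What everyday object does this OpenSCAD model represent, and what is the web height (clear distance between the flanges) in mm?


An I-beam. The web height is 335 mm.

Two wide flanges with a thin centred web — an I-beam. Overall 393 mm minus two 29 mm flanges gives a web of 393 − 2·29 = 335 mm.


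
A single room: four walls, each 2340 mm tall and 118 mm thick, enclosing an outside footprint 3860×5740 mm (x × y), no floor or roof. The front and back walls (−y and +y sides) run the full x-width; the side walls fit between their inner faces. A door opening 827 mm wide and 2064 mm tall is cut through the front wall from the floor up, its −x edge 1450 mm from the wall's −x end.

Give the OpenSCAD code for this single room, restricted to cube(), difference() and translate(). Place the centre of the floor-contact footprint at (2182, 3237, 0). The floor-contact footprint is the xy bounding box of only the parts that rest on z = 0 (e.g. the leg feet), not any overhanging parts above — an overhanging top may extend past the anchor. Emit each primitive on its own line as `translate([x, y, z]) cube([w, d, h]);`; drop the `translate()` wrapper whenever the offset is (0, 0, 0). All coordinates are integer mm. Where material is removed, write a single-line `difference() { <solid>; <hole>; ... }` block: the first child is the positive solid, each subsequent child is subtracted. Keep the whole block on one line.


difference() { translate([252, 367, 0]) cube([3860, 118, 2340]); translate([1702, 367, 0]) cube([827, 118, 2064]); }
translate([252, 5989, 0]) cube([3860, 118, 2340]);
translate([252, 485, 0]) cube([118, 5504, 2340]);
translate([3994, 485, 0]) cube([118, 5504, 2340]);


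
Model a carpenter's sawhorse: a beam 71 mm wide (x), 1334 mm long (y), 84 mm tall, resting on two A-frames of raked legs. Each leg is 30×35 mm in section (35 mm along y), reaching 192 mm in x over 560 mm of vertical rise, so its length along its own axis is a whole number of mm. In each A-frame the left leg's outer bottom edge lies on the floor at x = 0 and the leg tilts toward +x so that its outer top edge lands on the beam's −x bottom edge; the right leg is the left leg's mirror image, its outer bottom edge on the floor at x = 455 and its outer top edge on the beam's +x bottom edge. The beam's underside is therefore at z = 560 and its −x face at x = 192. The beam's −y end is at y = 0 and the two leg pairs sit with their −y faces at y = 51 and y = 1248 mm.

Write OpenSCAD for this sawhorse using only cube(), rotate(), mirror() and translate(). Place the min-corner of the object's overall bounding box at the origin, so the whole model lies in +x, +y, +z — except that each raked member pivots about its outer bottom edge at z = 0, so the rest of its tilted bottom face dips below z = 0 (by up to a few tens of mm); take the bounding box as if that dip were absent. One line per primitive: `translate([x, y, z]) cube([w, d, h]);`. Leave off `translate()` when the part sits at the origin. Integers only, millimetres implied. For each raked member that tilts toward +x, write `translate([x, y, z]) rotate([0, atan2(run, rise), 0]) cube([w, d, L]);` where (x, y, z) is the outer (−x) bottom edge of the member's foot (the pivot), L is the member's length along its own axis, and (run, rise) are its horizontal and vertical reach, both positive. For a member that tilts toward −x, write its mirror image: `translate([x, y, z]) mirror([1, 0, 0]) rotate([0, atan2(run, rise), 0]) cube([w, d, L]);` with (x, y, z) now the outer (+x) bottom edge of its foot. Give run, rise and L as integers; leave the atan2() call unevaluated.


// leg length = √(192² + 560²) = 592
// right-leg outer foot x = 2·192 + 71 = 455
// beam min-corner = (192, 0, 560)
translate([192, 0, 560]) cube([71, 1334, 84]);
translate([0, 51, 0]) rotate([0, atan2(192, 560), 0]) cube([30, 35, 592]);
translate([455, 51, 0]) mirror([1, 0, 0]) rotate([0, atan2(192, 560), 0]) cube([30, 35, 592]);
translate([0, 1248, 0]) rotate([0, atan2(192, 560), 0]) cube([30, 35, 592]);
translate([455, 1248, 0]) mirror([1, 0, 0]) rotate([0, atan2(192, 560), 0]) cube([30, 35, 592]);


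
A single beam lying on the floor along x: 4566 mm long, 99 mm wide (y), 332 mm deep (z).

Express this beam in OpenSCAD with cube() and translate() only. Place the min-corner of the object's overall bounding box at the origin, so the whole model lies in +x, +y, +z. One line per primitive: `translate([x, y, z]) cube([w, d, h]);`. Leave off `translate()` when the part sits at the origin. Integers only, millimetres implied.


cube([4566, 99, 332]);


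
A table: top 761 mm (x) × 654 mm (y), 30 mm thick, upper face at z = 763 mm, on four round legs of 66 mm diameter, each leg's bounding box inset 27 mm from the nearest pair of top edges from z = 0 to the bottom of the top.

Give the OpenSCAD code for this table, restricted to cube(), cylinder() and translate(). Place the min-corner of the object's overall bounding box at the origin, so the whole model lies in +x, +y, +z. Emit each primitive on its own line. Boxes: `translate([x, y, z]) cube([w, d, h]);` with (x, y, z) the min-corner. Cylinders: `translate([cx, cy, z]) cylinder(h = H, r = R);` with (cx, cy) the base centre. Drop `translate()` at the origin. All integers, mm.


translate([0, 0, 733]) cube([761, 654, 30]);
translate([60, 60, 0]) cylinder(h = 733, r = 33);
translate([701, 60, 0]) cylinder(h = 733, r = 33);
translate([60, 594, 0]) cylinder(h = 733, r = 33);
translate([701, 594, 0]) cylinder(h = 733, r = 33);


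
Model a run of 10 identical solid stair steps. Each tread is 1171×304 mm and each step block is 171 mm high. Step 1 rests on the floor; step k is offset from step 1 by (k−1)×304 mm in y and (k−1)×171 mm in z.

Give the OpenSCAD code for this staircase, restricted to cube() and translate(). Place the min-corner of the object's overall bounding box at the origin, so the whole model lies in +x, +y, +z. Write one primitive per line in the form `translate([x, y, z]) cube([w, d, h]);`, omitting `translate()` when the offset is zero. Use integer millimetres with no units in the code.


cube([1171, 304, 171]);
translate([0, 304, 171]) cube([1171, 304, 171]);
translate([0, 608, 342]) cube([1171, 304, 171]);
translate([0, 912, 513]) cube([1171, 304, 171]);
translate([0, 1216, 684]) cube([1171, 304, 171]);
translate([0, 1520, 855]) cube([1171, 304, 171]);
translate([0, 1824, 1026]) cube([1171, 304, 171]);
translate([0, 2128, 1197]) cube([1171, 304, 171]);
translate([0, 2432, 1368]) cube([1171, 304, 171]);
translate([0, 2736, 1539]) cube([1171, 304, 171]);


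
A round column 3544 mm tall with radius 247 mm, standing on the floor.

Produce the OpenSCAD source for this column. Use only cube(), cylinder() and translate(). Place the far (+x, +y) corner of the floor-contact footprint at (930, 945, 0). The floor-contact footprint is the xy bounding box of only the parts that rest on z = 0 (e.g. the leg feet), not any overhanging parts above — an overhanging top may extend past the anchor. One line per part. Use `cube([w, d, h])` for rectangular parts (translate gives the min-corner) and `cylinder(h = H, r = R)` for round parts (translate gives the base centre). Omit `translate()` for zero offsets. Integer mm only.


translate([683, 698, 0]) cylinder(h = 3544, r = 247);


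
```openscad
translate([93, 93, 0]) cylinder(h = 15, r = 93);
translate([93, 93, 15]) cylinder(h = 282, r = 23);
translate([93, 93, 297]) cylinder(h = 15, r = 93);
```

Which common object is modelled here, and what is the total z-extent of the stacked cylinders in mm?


A spool. The overall height is 312 mm.

Three coaxial cylinders, large–small–large — a spool. Two 15 mm flanges and a 282 mm core give 15 + 282 + 15 = 312 mm.


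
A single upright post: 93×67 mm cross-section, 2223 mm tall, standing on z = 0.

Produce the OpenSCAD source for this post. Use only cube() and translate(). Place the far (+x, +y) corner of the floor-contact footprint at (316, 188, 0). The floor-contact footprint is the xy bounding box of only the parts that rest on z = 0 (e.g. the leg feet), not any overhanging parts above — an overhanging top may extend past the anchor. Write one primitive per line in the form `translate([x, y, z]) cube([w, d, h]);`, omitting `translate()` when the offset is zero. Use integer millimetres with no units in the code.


translate([223, 121, 0]) cube([93, 67, 2223]);


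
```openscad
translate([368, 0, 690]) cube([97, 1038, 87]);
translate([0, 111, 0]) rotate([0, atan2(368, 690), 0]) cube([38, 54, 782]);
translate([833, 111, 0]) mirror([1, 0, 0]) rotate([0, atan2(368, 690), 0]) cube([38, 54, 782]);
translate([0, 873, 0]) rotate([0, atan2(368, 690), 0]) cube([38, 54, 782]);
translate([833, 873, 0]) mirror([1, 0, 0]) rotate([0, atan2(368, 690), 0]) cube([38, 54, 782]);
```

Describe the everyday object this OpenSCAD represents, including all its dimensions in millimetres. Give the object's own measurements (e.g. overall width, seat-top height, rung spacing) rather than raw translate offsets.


A sawhorse. A 97×1038×87 mm beam (x, y, z) sits on two A-frame leg pairs. Each pair is two raked legs of 38×54 mm section (54 mm along y) splaying symmetrically in x. Each leg rises 690 mm vertically over 368 mm of horizontal reach and is 782 mm long along its own axis. Every leg's outer bottom edge rests on the floor and its outer top edge meets a bottom edge of the beam — the left legs (tilting toward +x) meet the beam's −x bottom edge, the right legs (their mirror images, tilting toward −x) meet its +x bottom edge — so the leg tops tuck under the beam, the beam's underside is 690 mm above the floor, and the feet are 833 mm apart outside-to-outside with the beam centred between them. The two leg pairs are set in 111 mm from either end of the beam.


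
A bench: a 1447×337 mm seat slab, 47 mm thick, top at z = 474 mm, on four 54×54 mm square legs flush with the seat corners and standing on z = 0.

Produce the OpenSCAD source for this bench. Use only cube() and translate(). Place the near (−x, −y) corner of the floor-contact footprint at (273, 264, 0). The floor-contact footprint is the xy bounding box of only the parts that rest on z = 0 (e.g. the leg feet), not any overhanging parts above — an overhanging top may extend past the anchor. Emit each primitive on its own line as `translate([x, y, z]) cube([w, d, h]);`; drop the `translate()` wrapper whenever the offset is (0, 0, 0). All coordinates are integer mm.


translate([273, 264, 427]) cube([1447, 337, 47]);
translate([273, 264, 0]) cube([54, 54, 427]);
translate([273, 547, 0]) cube([54, 54, 427]);
translate([1666, 264, 0]) cube([54, 54, 427]);
translate([1666, 547, 0]) cube([54, 54, 427]);


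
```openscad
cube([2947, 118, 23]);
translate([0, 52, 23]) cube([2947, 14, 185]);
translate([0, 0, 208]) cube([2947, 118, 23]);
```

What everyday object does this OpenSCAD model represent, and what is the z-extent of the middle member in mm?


An I-beam. The web height is 185 mm.

Two wide flanges with a thin centred web — an I-beam. Overall 231 mm minus two 23 mm flanges gives a web of 231 − 2·23 = 185 mm.


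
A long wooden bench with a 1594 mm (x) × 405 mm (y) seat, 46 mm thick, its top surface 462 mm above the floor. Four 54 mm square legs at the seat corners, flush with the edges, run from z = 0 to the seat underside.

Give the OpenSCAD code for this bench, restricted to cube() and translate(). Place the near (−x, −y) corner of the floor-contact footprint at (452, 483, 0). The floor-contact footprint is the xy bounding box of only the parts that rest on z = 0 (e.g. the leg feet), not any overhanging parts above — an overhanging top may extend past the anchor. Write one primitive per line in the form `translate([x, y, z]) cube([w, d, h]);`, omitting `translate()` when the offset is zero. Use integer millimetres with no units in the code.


translate([452, 483, 416]) cube([1594, 405, 46]);
translate([452, 483, 0]) cube([54, 54, 416]);
translate([452, 834, 0]) cube([54, 54, 416]);
translate([1992, 483, 0]) cube([54, 54, 416]);
translate([1992, 834, 0]) cube([54, 54, 416]);


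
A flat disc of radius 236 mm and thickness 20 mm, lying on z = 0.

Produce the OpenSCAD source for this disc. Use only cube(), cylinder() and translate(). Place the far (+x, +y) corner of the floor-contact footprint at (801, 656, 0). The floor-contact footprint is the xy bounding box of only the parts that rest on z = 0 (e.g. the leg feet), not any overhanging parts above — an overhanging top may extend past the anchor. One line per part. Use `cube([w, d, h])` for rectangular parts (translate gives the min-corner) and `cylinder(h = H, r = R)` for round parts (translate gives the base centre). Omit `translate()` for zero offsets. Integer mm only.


translate([565, 420, 0]) cylinder(h = 20, r = 236);


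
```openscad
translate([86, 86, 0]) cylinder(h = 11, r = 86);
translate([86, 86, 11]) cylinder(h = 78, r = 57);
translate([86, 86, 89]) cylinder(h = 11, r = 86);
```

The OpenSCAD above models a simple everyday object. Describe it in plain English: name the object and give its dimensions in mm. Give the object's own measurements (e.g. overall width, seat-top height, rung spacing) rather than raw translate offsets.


A spool: two coaxial disc flanges of radius 86 mm and thickness 11 mm, joined by a core cylinder of radius 57 mm and height 78 mm. The lower flange rests on z = 0 and the three cylinders share a vertical axis.


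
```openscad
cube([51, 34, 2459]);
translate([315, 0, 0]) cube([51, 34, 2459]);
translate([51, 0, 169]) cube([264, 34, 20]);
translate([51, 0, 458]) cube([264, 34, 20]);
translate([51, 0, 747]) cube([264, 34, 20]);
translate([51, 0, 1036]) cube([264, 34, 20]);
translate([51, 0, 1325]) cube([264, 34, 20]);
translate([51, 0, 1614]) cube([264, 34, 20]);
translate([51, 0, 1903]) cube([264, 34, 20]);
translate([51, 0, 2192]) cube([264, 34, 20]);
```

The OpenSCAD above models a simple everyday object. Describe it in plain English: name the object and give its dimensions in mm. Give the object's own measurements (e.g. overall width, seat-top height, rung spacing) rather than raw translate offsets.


A straight ladder. Two 51×34 mm vertical rails, 2459 mm tall, stand 366 mm apart (outside-to-outside) with their front faces coplanar on the −y side. 8 rungs, each 34 mm deep and 20 mm tall, span between the inner faces of the rails, front faces flush with the rails. The lowest rung's underside is at z = 169 mm and rungs are spaced 289 mm apart (underside to underside).


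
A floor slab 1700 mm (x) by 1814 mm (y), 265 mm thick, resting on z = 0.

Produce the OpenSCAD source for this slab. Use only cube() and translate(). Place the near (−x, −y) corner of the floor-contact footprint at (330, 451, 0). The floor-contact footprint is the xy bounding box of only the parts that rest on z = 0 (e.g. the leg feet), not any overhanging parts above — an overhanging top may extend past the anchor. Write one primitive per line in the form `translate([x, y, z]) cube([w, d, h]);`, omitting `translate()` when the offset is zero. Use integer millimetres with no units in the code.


translate([330, 451, 0]) cube([1700, 1814, 265]);


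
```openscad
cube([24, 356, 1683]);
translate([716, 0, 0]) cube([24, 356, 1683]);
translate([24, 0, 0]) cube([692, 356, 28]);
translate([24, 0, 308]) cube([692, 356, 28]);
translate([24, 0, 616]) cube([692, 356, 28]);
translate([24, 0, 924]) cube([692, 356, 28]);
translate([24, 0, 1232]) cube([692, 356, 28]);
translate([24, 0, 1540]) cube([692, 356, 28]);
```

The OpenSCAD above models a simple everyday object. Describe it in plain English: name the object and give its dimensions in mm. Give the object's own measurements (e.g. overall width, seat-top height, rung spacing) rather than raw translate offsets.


An open bookshelf. Two side panels, each 24 mm thick, 356 mm deep and 1683 mm tall, stand 740 mm apart (outside-to-outside). Between them sit 6 shelves, each 28 mm thick and 356 mm deep, spanning the full gap between the sides. The bottom shelf rests on the floor (its underside at z = 0) and the clear gap between one shelf's top and the next shelf's underside is 280 mm.


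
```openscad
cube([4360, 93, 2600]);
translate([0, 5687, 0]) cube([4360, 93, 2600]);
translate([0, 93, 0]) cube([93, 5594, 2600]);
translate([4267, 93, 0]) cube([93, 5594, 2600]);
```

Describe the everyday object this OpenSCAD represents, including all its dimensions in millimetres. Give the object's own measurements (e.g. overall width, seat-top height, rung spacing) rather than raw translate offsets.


The wall frame of a small rectangular building: four walls, each 2600 mm tall and 93 mm thick, enclosing a footprint 4360 mm (x) by 5780 mm (y) outside-to-outside, with no floor or roof. The front and back walls (the −y and +y sides) span the full width; the two side walls fit between them.


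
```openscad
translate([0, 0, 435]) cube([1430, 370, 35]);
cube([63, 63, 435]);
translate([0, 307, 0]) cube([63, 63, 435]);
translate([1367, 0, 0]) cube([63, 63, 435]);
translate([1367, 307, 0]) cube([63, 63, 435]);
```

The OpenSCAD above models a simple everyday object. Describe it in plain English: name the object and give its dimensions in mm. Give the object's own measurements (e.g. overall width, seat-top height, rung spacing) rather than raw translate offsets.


A long wooden bench with a 1430 mm (x) × 370 mm (y) seat, 35 mm thick, its top surface 470 mm above the floor. Four 63 mm square legs at the seat corners, flush with the edges, run from z = 0 to the seat underside.


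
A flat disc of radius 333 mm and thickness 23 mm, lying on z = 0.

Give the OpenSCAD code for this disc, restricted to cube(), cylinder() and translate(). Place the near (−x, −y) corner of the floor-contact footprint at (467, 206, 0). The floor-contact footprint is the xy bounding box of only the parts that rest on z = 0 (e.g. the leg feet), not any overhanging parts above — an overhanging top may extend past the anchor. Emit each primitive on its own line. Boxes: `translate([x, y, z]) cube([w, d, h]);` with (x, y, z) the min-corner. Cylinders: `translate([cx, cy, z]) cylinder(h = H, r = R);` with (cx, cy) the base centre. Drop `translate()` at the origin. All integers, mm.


translate([800, 539, 0]) cylinder(h = 23, r = 333);
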